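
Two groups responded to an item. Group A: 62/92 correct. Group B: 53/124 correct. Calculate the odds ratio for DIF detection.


Odds_A = 62/30 = 2.0667
Odds_B = 53/71 = 0.7465
OR = Odds_A / Odds_B = 2.0667 / 0.7465
Exactly, OR = (62 * 71) / (30 * 53) = 4402 / 1590
OR = 2.7686

2.7686


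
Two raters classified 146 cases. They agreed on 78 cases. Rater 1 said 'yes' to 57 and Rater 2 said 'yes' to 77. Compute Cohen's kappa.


P_o = 78/146 = 0.534247
P_e = (57*77 + 89*69) / 21316 = 0.493995
kappa = (P_o - P_e) / (1 - P_e)
kappa = (0.534247 - 0.493995) / (1 - 0.493995)
kappa = 0.0795

0.0795


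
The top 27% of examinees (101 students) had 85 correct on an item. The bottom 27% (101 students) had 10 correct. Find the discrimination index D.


p_upper = 85/101 = 0.8416
p_lower = 10/101 = 0.099
D = 0.8416 - 0.099 = 0.7426

0.7426


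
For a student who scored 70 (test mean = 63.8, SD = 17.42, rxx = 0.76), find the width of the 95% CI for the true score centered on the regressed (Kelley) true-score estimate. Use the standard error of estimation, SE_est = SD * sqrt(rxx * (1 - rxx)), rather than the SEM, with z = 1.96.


True score estimate = 0.76*70 + 0.24*63.8 = 68.512
SE_est = SD * sqrt(rxx * (1 - rxx)) = 17.42 * sqrt(0.76 * 0.24) = 17.42 * sqrt(0.1824) = 7.439788
CI = T_est +/- z * SE_est, so width = 2 * z * SE_est = 2 * 1.96 * 7.439788
Width = 29.164

29.164


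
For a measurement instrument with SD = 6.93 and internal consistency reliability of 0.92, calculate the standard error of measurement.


SEM = SD * sqrt(1 - rxx)
SEM = 6.93 * sqrt(1 - 0.92)
SEM = 6.93 * sqrt(0.08) = 6.93 * 0.282843
SEM = 1.9601

1.9601


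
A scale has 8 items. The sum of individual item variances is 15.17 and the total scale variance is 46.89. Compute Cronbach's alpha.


alpha = (k/(k-1)) * (1 - sum(si^2)/s_total^2)
= (8/7) * (1 - 15.17/46.89)
alpha = 0.7731

0.7731


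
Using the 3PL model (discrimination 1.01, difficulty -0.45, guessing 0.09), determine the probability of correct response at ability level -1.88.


logit = 1.01*(-1.88 - -0.45) = -1.4443
P* = 1/(1 + exp(--1.4443)) = 0.1909
P = 0.09 + (1 - 0.09) * 0.1909
P = 0.2637

0.2637


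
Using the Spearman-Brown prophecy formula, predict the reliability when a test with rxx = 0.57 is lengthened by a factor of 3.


r_new = (n * rxx) / (1 + (n-1) * rxx)
r_new = (3 * 0.57) / (1 + 2 * 0.57)
r_new = 1.71 / 2.14
r_new = 0.7991

0.7991


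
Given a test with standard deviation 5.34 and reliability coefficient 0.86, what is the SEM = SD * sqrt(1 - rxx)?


SEM = SD * sqrt(1 - rxx)
SEM = 5.34 * sqrt(1 - 0.86)
SEM = 5.34 * sqrt(0.14) = 5.34 * 0.374166
SEM = 1.998

1.998


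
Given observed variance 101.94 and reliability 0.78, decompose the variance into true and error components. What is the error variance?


var_true = rxx * var_obs = 0.78 * 101.94 = 79.5132
var_error = var_obs - var_true
var_error = 101.94 - 79.5132
var_error = 22.4268

22.4268


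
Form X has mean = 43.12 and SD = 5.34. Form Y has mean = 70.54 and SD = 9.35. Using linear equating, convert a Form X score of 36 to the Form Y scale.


slope = SD_Y / SD_X = 9.35 / 5.34 ~ 1.7509
intercept = mean_Y - slope * mean_X = 70.54 - (9.35 / 5.34) * 43.12 ~ -4.9604
Y = slope * X + intercept. To avoid rounding drift from the rounded slope/intercept, evaluate the equivalent form Y = mean_Y + SD_Y * (X - mean_X) / SD_X at full precision:
Y = 70.54 + 9.35 * (36 - 43.12) / 5.34
Y = 70.54 - 9.35 * 7.12 / 5.34
Y = 70.54 - 66.572 / 5.34
Y = 70.54 - 12.4667
Y = 58.0733

58.0733


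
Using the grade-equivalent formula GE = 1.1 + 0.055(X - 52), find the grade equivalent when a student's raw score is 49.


raw - median = 49 - 52 = -3
slope * diff = 0.055 * -3 = -0.165
GE = 1.1 + -0.165
GE = 0.935

0.935


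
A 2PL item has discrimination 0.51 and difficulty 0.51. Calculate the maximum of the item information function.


For 2PL, max info at theta = b = 0.51
I_max = a^2 / 4 = 0.51^2 / 4
= 0.2601 / 4
I_max = 0.065

0.065


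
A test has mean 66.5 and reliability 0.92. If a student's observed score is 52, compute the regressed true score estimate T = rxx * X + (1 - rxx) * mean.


T_est = rxx * X + (1 - rxx) * mean
T_est = 0.92 * 52 + 0.08 * 66.5
T_est = 47.84 + 5.32
T_est = 53.16

53.16


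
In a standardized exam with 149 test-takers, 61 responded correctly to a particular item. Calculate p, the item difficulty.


Item difficulty p = number correct / total examinees
p = 61 / 149
p = 0.4094

0.4094


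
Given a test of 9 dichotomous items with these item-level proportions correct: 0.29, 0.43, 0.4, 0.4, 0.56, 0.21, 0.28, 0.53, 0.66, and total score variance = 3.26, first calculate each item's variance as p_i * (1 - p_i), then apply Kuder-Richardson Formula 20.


For each item, compute p_i * q_i:
  Item 1: 0.29 * 0.71 = 0.2059
  Item 2: 0.43 * 0.57 = 0.2451
  Item 3: 0.4 * 0.6 = 0.24
  Item 4: 0.4 * 0.6 = 0.24
  Item 5: 0.56 * 0.44 = 0.2464
  Item 6: 0.21 * 0.79 = 0.1659
  Item 7: 0.28 * 0.72 = 0.2016
  Item 8: 0.53 * 0.47 = 0.2491
  Item 9: 0.66 * 0.34 = 0.2244
Sum(p_i * q_i) = 0.2059 + 0.2451 + 0.24 + 0.24 + 0.2464 + 0.1659 + 0.2016 + 0.2491 + 0.2244 = 2.0184
KR-20 = (k/(k-1)) * (1 - Sum(p_i*q_i) / Var_total)
= (9/8) * (1 - 2.0184/3.26)
= 1.125 * 0.3809
KR-20 = 0.4285

0.4285


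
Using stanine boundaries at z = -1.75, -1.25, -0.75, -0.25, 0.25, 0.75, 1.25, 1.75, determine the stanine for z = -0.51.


Stanine boundaries: [-1.75, -1.25, -0.75, -0.25, 0.25, 0.75, 1.25, 1.75]
z = -0.51
Check each boundary:
  z >= -1.75 -> could be stanine 2
  z >= -1.25 -> could be stanine 3
  z >= -0.75 -> could be stanine 4
  z < -0.25
  z < 0.25
  z < 0.75
  z < 1.25
  z < 1.75
Highest qualifying boundary gives stanine = 4

4


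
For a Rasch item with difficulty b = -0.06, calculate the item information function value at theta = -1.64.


P = 1/(1+exp(-(-1.64--0.06))) = 0.1708
I = P*(1-P) = 0.1708 * 0.8292
I = 0.1416

0.1416


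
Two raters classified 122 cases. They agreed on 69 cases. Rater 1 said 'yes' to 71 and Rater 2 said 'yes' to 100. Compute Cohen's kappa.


P_o = 69/122 = 0.565574
P_e = (71*100 + 51*22) / 14884 = 0.552405
kappa = (P_o - P_e) / (1 - P_e)
kappa = (0.565574 - 0.552405) / (1 - 0.552405)
kappa = 0.0294

0.0294


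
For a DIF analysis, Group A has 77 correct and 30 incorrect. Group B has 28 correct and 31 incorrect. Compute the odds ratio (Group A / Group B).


Odds_A = 77/30 = 2.5667
Odds_B = 28/31 = 0.9032
OR = Odds_A / Odds_B = 2.5667 / 0.9032
Exactly, OR = (77 * 31) / (30 * 28) = 2387 / 840
OR = 2.8417

2.8417


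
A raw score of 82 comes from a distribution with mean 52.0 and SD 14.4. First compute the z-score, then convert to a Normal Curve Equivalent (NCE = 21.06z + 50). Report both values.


z = (X - mean) / SD = (82 - 52.0) / 14.4
z = 30.0 / 14.4
z = 2.0833
NCE = NCE = 21.06z + 50
Carry z at full precision (z = 30.0 / 14.4) into the conversion:
NCE = 21.06 * (30.0 / 14.4) + 50 = 631.8 / 14.4 + 50
NCE = 43.875 + 50
NCE = 93.875

93.875


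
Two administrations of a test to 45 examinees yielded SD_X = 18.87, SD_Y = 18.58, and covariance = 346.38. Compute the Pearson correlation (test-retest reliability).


r = cov(X,Y) / (SD_X * SD_Y)
r = 346.38 / (18.87 * 18.58)
r = 346.38 / 350.6046
r = 0.988

0.988


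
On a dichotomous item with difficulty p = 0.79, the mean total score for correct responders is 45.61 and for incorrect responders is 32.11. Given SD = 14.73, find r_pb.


q = 1 - p = 0.21
rpb = ((M1 - M0) / SD) * sqrt(p * q)
rpb = ((45.61 - 32.11) / 14.73) * sqrt(0.79 * 0.21)
rpb = 0.3733

0.3733


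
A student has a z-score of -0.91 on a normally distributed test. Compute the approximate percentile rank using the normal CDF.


CDF(z) = 0.5 * (1 + erf(z/sqrt(2)))
erf(-0.6435) = -0.6372
CDF = 0.1814
Percentile rank = 0.1814 * 100 = 18.14

18.14


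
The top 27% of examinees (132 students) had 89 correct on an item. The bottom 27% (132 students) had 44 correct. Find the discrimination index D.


p_upper = 89/132 = 0.6742
p_lower = 44/132 = 0.3333
D = 0.6742 - 0.3333 = 0.3409

0.3409


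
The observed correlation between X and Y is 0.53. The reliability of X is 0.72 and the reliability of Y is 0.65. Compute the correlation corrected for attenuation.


r_corrected = rxy / sqrt(rxx * ryy)
= 0.53 / sqrt(0.72 * 0.65)
= 0.53 / sqrt(0.468)
= 0.53 / 0.684105
r_corrected = 0.7747

0.7747


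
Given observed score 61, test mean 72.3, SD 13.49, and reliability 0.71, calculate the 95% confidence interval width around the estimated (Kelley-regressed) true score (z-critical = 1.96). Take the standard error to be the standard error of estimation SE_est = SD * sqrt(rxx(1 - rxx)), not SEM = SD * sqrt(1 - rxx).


True score estimate = 0.71*61 + 0.29*72.3 = 64.277
SE_est = SD * sqrt(rxx * (1 - rxx)) = 13.49 * sqrt(0.71 * 0.29) = 13.49 * sqrt(0.2059) = 6.12125
CI = T_est +/- z * SE_est, so width = 2 * z * SE_est = 2 * 1.96 * 6.12125
Width = 23.9953

23.9953


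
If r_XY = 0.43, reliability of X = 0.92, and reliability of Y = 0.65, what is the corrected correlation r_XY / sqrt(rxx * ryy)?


r_corrected = rxy / sqrt(rxx * ryy)
= 0.43 / sqrt(0.92 * 0.65)
= 0.43 / sqrt(0.598)
= 0.43 / 0.773305
r_corrected = 0.5561

0.5561


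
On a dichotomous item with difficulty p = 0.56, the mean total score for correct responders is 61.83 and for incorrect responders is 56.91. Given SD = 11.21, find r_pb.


q = 1 - p = 0.44
rpb = ((M1 - M0) / SD) * sqrt(p * q)
rpb = ((61.83 - 56.91) / 11.21) * sqrt(0.56 * 0.44)
rpb = 0.2179

0.2179


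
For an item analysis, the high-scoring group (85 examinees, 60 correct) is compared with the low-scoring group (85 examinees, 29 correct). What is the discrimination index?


p_upper = 60/85 = 0.7059
p_lower = 29/85 = 0.3412
D = 0.7059 - 0.3412 = 0.3647

0.3647


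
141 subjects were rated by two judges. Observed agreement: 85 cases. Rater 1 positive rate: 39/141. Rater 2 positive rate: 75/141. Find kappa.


P_o = 85/141 = 0.602837
P_e = (39*75 + 102*66) / 19881 = 0.48574
kappa = (P_o - P_e) / (1 - P_e)
kappa = (0.602837 - 0.48574) / (1 - 0.48574)
kappa = 0.2277

0.2277


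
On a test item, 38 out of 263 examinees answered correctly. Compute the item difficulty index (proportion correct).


Item difficulty p = number correct / total examinees
p = 38 / 263
p = 0.1445

0.1445


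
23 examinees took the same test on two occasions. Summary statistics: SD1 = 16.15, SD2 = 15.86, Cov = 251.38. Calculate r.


r = cov(X,Y) / (SD_X * SD_Y)
r = 251.38 / (16.15 * 15.86)
r = 251.38 / 256.139
r = 0.9814

0.9814


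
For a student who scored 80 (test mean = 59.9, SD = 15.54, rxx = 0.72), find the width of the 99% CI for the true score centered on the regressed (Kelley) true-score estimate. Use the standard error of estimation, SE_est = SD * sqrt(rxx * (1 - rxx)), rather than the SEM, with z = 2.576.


True score estimate = 0.72*80 + 0.28*59.9 = 74.372
SE_est = SD * sqrt(rxx * (1 - rxx)) = 15.54 * sqrt(0.72 * 0.28) = 15.54 * sqrt(0.2016) = 6.977443
CI = T_est +/- z * SE_est, so width = 2 * z * SE_est = 2 * 2.576 * 6.977443
Width = 35.9478

35.9478


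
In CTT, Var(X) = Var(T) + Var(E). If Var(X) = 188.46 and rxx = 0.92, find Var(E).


var_true = rxx * var_obs = 0.92 * 188.46 = 173.3832
var_error = var_obs - var_true
var_error = 188.46 - 173.3832
var_error = 15.0768

15.0768


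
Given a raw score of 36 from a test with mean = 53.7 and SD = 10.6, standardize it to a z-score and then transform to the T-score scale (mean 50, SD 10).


z = (X - mean) / SD = (36 - 53.7) / 10.6
z = -17.7 / 10.6
z = -1.6698
T-score = T = 50 + 10z
Carry z at full precision (z = -17.7 / 10.6) into the conversion:
T-score = 50 + 10 * (-17.7 / 10.6) = 50 + -177 / 10.6
T-score = 50 + -16.6981
T-score = 33.3019

33.3019


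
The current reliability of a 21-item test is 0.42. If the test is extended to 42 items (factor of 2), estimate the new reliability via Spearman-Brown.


r_new = (n * rxx) / (1 + (n-1) * rxx)
r_new = (2 * 0.42) / (1 + 1 * 0.42)
r_new = 0.84 / 1.42
r_new = 0.5915

0.5915


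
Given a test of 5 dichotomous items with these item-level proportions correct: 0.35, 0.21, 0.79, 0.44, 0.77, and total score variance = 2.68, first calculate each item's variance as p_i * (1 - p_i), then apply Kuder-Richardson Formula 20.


For each item, compute p_i * q_i:
  Item 1: 0.35 * 0.65 = 0.2275
  Item 2: 0.21 * 0.79 = 0.1659
  Item 3: 0.79 * 0.21 = 0.1659
  Item 4: 0.44 * 0.56 = 0.2464
  Item 5: 0.77 * 0.23 = 0.1771
Sum(p_i * q_i) = 0.2275 + 0.1659 + 0.1659 + 0.2464 + 0.1771 = 0.9828
KR-20 = (k/(k-1)) * (1 - Sum(p_i*q_i) / Var_total)
= (5/4) * (1 - 0.9828/2.68)
= 1.25 * 0.6333
KR-20 = 0.7916

0.7916


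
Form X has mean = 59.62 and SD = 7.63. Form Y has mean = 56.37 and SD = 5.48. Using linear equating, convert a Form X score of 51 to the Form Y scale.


slope = SD_Y / SD_X = 5.48 / 7.63 ~ 0.7182
intercept = mean_Y - slope * mean_X = 56.37 - (5.48 / 7.63) * 59.62 ~ 13.5499
Y = slope * X + intercept. To avoid rounding drift from the rounded slope/intercept, evaluate the equivalent form Y = mean_Y + SD_Y * (X - mean_X) / SD_X at full precision:
Y = 56.37 + 5.48 * (51 - 59.62) / 7.63
Y = 56.37 - 5.48 * 8.62 / 7.63
Y = 56.37 - 47.2376 / 7.63
Y = 56.37 - 6.191
Y = 50.179

50.179


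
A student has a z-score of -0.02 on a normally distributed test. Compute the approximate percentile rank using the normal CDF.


CDF(z) = 0.5 * (1 + erf(z/sqrt(2)))
erf(-0.0141) = -0.016
CDF = 0.492
Percentile rank = 0.492 * 100 = 49.2

49.2


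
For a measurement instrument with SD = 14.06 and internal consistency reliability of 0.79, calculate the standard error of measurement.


SEM = SD * sqrt(1 - rxx)
SEM = 14.06 * sqrt(1 - 0.79)
SEM = 14.06 * sqrt(0.21) = 14.06 * 0.458258
SEM = 6.4431

6.4431


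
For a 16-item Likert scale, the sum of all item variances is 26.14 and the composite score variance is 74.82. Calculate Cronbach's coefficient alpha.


alpha = (k/(k-1)) * (1 - sum(si^2)/s_total^2)
= (16/15) * (1 - 26.14/74.82)
alpha = 0.694

0.694


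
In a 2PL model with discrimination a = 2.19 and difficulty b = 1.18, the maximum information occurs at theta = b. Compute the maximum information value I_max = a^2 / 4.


For 2PL, max info at theta = b = 1.18
I_max = a^2 / 4 = 2.19^2 / 4
= 4.7961 / 4
I_max = 1.199

1.199


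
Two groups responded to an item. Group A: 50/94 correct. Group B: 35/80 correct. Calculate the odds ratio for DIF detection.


Odds_A = 50/44 = 1.1364
Odds_B = 35/45 = 0.7778
OR = Odds_A / Odds_B = 1.1364 / 0.7778
Exactly, OR = (50 * 45) / (44 * 35) = 2250 / 1540
OR = 1.461

1.461


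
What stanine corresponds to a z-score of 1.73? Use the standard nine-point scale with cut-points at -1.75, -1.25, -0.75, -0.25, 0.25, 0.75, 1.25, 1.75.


Stanine boundaries: [-1.75, -1.25, -0.75, -0.25, 0.25, 0.75, 1.25, 1.75]
z = 1.73
Check each boundary:
  z >= -1.75 -> could be stanine 2
  z >= -1.25 -> could be stanine 3
  z >= -0.75 -> could be stanine 4
  z >= -0.25 -> could be stanine 5
  z >= 0.25 -> could be stanine 6
  z >= 0.75 -> could be stanine 7
  z >= 1.25 -> could be stanine 8
  z < 1.75
Highest qualifying boundary gives stanine = 8

8


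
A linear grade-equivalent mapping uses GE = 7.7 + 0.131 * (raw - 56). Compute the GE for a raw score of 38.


raw - median = 38 - 56 = -18
slope * diff = 0.131 * -18 = -2.358
GE = 7.7 + -2.358
GE = 5.342

5.342


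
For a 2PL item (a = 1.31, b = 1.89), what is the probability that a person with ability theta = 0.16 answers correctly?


a*(theta - b) = 1.31 * (0.16 - 1.89) = -2.2663
exp(--2.2663) = 9.6437
P = 1 / (1 + 9.6437)
P = 0.094

0.094


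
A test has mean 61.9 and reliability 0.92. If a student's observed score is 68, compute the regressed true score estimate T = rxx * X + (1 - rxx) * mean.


T_est = rxx * X + (1 - rxx) * mean
T_est = 0.92 * 68 + 0.08 * 61.9
T_est = 62.56 + 4.952
T_est = 67.512

67.512


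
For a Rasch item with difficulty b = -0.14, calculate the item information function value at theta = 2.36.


P = 1/(1+exp(-(2.36--0.14))) = 0.9241
I = P*(1-P) = 0.9241 * 0.0759
I = 0.0701

0.0701


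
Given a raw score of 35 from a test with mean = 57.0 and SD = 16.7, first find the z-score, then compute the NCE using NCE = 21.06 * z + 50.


z = (X - mean) / SD = (35 - 57.0) / 16.7
z = -22.0 / 16.7
z = -1.3174
NCE = NCE = 21.06z + 50
Carry z at full precision (z = -22.0 / 16.7) into the conversion:
NCE = 21.06 * (-22.0 / 16.7) + 50 = -463.32 / 16.7 + 50
NCE = -27.7437 + 50
NCE = 22.2563

22.2563


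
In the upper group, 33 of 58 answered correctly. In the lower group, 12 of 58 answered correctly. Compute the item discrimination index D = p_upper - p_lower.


p_upper = 33/58 = 0.569
p_lower = 12/58 = 0.2069
D = 0.569 - 0.2069 = 0.3621

0.3621


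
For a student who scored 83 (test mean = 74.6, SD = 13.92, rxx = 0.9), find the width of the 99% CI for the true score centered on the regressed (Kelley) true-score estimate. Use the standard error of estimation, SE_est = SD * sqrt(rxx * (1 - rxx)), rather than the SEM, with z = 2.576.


True score estimate = 0.9*83 + 0.1*74.6 = 82.16
SE_est = SD * sqrt(rxx * (1 - rxx)) = 13.92 * sqrt(0.9 * 0.1) = 13.92 * sqrt(0.09) = 4.176
CI = T_est +/- z * SE_est, so width = 2 * z * SE_est = 2 * 2.576 * 4.176
Width = 21.5148

21.5148


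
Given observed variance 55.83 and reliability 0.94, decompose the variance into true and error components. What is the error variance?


var_true = rxx * var_obs = 0.94 * 55.83 = 52.4802
var_error = var_obs - var_true
var_error = 55.83 - 52.4802
var_error = 3.3498

3.3498


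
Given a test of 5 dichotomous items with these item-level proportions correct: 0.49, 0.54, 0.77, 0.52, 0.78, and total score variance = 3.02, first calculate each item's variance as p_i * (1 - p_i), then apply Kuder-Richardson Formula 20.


For each item, compute p_i * q_i:
  Item 1: 0.49 * 0.51 = 0.2499
  Item 2: 0.54 * 0.46 = 0.2484
  Item 3: 0.77 * 0.23 = 0.1771
  Item 4: 0.52 * 0.48 = 0.2496
  Item 5: 0.78 * 0.22 = 0.1716
Sum(p_i * q_i) = 0.2499 + 0.2484 + 0.1771 + 0.2496 + 0.1716 = 1.0966
KR-20 = (k/(k-1)) * (1 - Sum(p_i*q_i) / Var_total)
= (5/4) * (1 - 1.0966/3.02)
= 1.25 * 0.6369
KR-20 = 0.7961

0.7961


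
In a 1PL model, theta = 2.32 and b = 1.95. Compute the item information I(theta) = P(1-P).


P = 1/(1+exp(-(2.32-1.95))) = 0.5915
I = P*(1-P) = 0.5915 * 0.4085
I = 0.2416

0.2416


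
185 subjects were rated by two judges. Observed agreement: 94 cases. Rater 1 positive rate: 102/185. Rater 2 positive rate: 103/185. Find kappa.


P_o = 94/185 = 0.508108
P_e = (102*103 + 83*82) / 34225 = 0.505829
kappa = (P_o - P_e) / (1 - P_e)
kappa = (0.508108 - 0.505829) / (1 - 0.505829)
kappa = 0.0046

0.0046


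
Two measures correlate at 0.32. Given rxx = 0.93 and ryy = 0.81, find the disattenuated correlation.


r_corrected = rxy / sqrt(rxx * ryy)
= 0.32 / sqrt(0.93 * 0.81)
= 0.32 / sqrt(0.7533)
= 0.32 / 0.867929
r_corrected = 0.3687

0.3687


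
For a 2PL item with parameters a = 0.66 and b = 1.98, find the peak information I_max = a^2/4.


For 2PL, max info at theta = b = 1.98
I_max = a^2 / 4 = 0.66^2 / 4
= 0.4356 / 4
I_max = 0.1089

0.1089


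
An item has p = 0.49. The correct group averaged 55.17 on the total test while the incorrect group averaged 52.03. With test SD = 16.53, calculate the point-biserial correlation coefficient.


q = 1 - p = 0.51
rpb = ((M1 - M0) / SD) * sqrt(p * q)
rpb = ((55.17 - 52.03) / 16.53) * sqrt(0.49 * 0.51)
rpb = 0.095

0.095


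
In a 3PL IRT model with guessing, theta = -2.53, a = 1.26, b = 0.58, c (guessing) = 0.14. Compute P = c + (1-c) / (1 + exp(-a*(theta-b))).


logit = 1.26*(-2.53 - 0.58) = -3.9186
P* = 1/(1 + exp(--3.9186)) = 0.0195
P = 0.14 + (1 - 0.14) * 0.0195
P = 0.1568

0.1568


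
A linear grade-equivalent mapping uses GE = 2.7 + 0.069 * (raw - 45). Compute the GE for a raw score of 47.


raw - median = 47 - 45 = 2
slope * diff = 0.069 * 2 = 0.138
GE = 2.7 + 0.138
GE = 2.838

2.838


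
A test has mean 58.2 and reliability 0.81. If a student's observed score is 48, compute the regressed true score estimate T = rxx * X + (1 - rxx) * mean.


T_est = rxx * X + (1 - rxx) * mean
T_est = 0.81 * 48 + 0.19 * 58.2
T_est = 38.88 + 11.058
T_est = 49.938

49.938


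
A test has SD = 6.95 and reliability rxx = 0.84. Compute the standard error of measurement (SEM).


SEM = SD * sqrt(1 - rxx)
SEM = 6.95 * sqrt(1 - 0.84)
SEM = 6.95 * sqrt(0.16) = 6.95 * 0.4
SEM = 2.78

2.78


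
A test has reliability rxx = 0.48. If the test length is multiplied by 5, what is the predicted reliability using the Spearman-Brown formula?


r_new = (n * rxx) / (1 + (n-1) * rxx)
r_new = (5 * 0.48) / (1 + 4 * 0.48)
r_new = 2.4 / 2.92
r_new = 0.8219

0.8219


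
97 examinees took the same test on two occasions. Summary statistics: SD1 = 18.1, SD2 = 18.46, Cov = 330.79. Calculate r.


r = cov(X,Y) / (SD_X * SD_Y)
r = 330.79 / (18.1 * 18.46)
r = 330.79 / 334.126
r = 0.99

0.99


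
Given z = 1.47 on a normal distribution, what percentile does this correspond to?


CDF(z) = 0.5 * (1 + erf(z/sqrt(2)))
erf(1.0394) = 0.8584
CDF = 0.9292
Percentile rank = 0.9292 * 100 = 92.92

92.92


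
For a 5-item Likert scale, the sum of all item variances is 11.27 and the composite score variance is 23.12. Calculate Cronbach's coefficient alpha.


alpha = (k/(k-1)) * (1 - sum(si^2)/s_total^2)
= (5/4) * (1 - 11.27/23.12)
alpha = 0.6407

0.6407


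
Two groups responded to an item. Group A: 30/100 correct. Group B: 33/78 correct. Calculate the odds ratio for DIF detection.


Odds_A = 30/70 = 0.4286
Odds_B = 33/45 = 0.7333
OR = Odds_A / Odds_B = 0.4286 / 0.7333
Exactly, OR = (30 * 45) / (70 * 33) = 1350 / 2310
OR = 0.5844

0.5844


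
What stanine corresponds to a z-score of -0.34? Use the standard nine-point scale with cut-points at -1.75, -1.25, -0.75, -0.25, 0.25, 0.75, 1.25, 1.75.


Stanine boundaries: [-1.75, -1.25, -0.75, -0.25, 0.25, 0.75, 1.25, 1.75]
z = -0.34
Check each boundary:
  z >= -1.75 -> could be stanine 2
  z >= -1.25 -> could be stanine 3
  z >= -0.75 -> could be stanine 4
  z < -0.25
  z < 0.25
  z < 0.75
  z < 1.25
  z < 1.75
Highest qualifying boundary gives stanine = 4

4


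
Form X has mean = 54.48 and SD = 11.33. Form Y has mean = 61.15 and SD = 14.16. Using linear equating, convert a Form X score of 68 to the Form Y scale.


slope = SD_Y / SD_X = 14.16 / 11.33 ~ 1.2498
intercept = mean_Y - slope * mean_X = 61.15 - (14.16 / 11.33) * 54.48 ~ -6.938
Y = slope * X + intercept. To avoid rounding drift from the rounded slope/intercept, evaluate the equivalent form Y = mean_Y + SD_Y * (X - mean_X) / SD_X at full precision:
Y = 61.15 + 14.16 * (68 - 54.48) / 11.33
Y = 61.15 + 14.16 * 13.52 / 11.33
Y = 61.15 + 191.4432 / 11.33
Y = 61.15 + 16.897
Y = 78.047

78.047


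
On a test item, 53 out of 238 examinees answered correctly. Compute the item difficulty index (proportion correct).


Item difficulty p = number correct / total examinees
p = 53 / 238
p = 0.2227

0.2227


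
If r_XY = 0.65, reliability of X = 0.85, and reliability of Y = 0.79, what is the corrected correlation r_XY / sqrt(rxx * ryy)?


r_corrected = rxy / sqrt(rxx * ryy)
= 0.65 / sqrt(0.85 * 0.79)
= 0.65 / sqrt(0.6715)
= 0.65 / 0.819451
r_corrected = 0.7932

0.7932


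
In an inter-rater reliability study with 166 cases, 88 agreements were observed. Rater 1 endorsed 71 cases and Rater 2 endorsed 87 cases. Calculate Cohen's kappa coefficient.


P_o = 88/166 = 0.53012
P_e = (71*87 + 95*79) / 27556 = 0.496516
kappa = (P_o - P_e) / (1 - P_e)
kappa = (0.53012 - 0.496516) / (1 - 0.496516)
kappa = 0.0667

0.0667


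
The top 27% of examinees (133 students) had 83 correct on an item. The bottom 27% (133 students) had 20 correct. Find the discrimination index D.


p_upper = 83/133 = 0.6241
p_lower = 20/133 = 0.1504
D = 0.6241 - 0.1504 = 0.4737

0.4737


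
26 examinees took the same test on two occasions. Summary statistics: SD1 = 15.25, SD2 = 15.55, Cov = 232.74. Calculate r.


r = cov(X,Y) / (SD_X * SD_Y)
r = 232.74 / (15.25 * 15.55)
r = 232.74 / 237.1375
r = 0.9815

0.9815


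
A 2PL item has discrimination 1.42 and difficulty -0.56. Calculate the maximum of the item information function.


For 2PL, max info at theta = b = -0.56
I_max = a^2 / 4 = 1.42^2 / 4
= 2.0164 / 4
I_max = 0.5041

0.5041


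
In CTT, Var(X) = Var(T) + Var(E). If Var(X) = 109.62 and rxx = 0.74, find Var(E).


var_true = rxx * var_obs = 0.74 * 109.62 = 81.1188
var_error = var_obs - var_true
var_error = 109.62 - 81.1188
var_error = 28.5012

28.5012


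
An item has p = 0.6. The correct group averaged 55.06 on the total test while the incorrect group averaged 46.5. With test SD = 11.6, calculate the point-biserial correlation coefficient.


q = 1 - p = 0.4
rpb = ((M1 - M0) / SD) * sqrt(p * q)
rpb = ((55.06 - 46.5) / 11.6) * sqrt(0.6 * 0.4)
rpb = 0.3615

0.3615


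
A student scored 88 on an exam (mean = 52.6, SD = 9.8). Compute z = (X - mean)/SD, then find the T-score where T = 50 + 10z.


z = (X - mean) / SD = (88 - 52.6) / 9.8
z = 35.4 / 9.8
z = 3.6122
T-score = T = 50 + 10z
Carry z at full precision (z = 35.4 / 9.8) into the conversion:
T-score = 50 + 10 * (35.4 / 9.8) = 50 + 354 / 9.8
T-score = 50 + 36.1224
T-score = 86.1224

86.1224


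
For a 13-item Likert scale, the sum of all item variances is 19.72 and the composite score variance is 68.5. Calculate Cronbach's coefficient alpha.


alpha = (k/(k-1)) * (1 - sum(si^2)/s_total^2)
= (13/12) * (1 - 19.72/68.5)
alpha = 0.7715

0.7715


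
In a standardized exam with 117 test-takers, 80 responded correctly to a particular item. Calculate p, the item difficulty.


Item difficulty p = number correct / total examinees
p = 80 / 117
p = 0.6838

0.6838


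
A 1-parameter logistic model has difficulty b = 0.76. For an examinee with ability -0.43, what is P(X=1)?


theta - b = -0.43 - 0.76 = -1.19
exp(-(theta - b)) = exp(1.19) = 3.2871
P = 1 / (1 + 3.2871)
P = 0.2333

0.2333


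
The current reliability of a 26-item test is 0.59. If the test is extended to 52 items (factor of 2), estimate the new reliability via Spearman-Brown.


r_new = (n * rxx) / (1 + (n-1) * rxx)
r_new = (2 * 0.59) / (1 + 1 * 0.59)
r_new = 1.18 / 1.59
r_new = 0.7421

0.7421


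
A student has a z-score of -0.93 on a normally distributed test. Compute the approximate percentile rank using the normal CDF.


CDF(z) = 0.5 * (1 + erf(z/sqrt(2)))
erf(-0.6576) = -0.6476
CDF = 0.1762
Percentile rank = 0.1762 * 100 = 17.62

17.62


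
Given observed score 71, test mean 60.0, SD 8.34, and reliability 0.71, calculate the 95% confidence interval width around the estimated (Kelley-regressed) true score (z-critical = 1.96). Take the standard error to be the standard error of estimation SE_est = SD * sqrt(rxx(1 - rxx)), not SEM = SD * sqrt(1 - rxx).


True score estimate = 0.71*71 + 0.29*60.0 = 67.81
SE_est = SD * sqrt(rxx * (1 - rxx)) = 8.34 * sqrt(0.71 * 0.29) = 8.34 * sqrt(0.2059) = 3.784376
CI = T_est +/- z * SE_est, so width = 2 * z * SE_est = 2 * 1.96 * 3.784376
Width = 14.8348

14.8348


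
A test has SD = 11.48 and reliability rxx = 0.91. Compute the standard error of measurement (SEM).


SEM = SD * sqrt(1 - rxx)
SEM = 11.48 * sqrt(1 - 0.91)
SEM = 11.48 * sqrt(0.09) = 11.48 * 0.3
SEM = 3.444

3.444


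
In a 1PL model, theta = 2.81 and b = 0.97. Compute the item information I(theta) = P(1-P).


P = 1/(1+exp(-(2.81-0.97))) = 0.8629
I = P*(1-P) = 0.8629 * 0.1371
I = 0.1183

0.1183


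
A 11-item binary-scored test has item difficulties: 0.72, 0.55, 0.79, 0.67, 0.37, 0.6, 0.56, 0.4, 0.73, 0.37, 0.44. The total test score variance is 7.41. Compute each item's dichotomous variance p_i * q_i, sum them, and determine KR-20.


For each item, compute p_i * q_i:
  Item 1: 0.72 * 0.28 = 0.2016
  Item 2: 0.55 * 0.45 = 0.2475
  Item 3: 0.79 * 0.21 = 0.1659
  Item 4: 0.67 * 0.33 = 0.2211
  Item 5: 0.37 * 0.63 = 0.2331
  Item 6: 0.6 * 0.4 = 0.24
  Item 7: 0.56 * 0.44 = 0.2464
  Item 8: 0.4 * 0.6 = 0.24
  Item 9: 0.73 * 0.27 = 0.1971
  Item 10: 0.37 * 0.63 = 0.2331
  Item 11: 0.44 * 0.56 = 0.2464
Sum(p_i * q_i) = 0.2016 + 0.2475 + 0.1659 + 0.2211 + 0.2331 + 0.24 + 0.2464 + 0.24 + 0.1971 + 0.2331 + 0.2464 = 2.4722
KR-20 = (k/(k-1)) * (1 - Sum(p_i*q_i) / Var_total)
= (11/10) * (1 - 2.4722/7.41)
= 1.1 * 0.6664
KR-20 = 0.733

0.733


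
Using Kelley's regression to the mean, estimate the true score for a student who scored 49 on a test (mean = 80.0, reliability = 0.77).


T_est = rxx * X + (1 - rxx) * mean
T_est = 0.77 * 49 + 0.23 * 80.0
T_est = 37.73 + 18.4
T_est = 56.13

56.13


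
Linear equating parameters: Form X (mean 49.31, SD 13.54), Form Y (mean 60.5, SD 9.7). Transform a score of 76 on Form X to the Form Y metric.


slope = SD_Y / SD_X = 9.7 / 13.54 ~ 0.7164
intercept = mean_Y - slope * mean_X = 60.5 - (9.7 / 13.54) * 49.31 ~ 25.1745
Y = slope * X + intercept. To avoid rounding drift from the rounded slope/intercept, evaluate the equivalent form Y = mean_Y + SD_Y * (X - mean_X) / SD_X at full precision:
Y = 60.5 + 9.7 * (76 - 49.31) / 13.54
Y = 60.5 + 9.7 * 26.69 / 13.54
Y = 60.5 + 258.893 / 13.54
Y = 60.5 + 19.1206
Y = 79.6206

79.6206


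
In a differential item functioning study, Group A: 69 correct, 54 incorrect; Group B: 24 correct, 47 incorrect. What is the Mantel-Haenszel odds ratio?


Odds_A = 69/54 = 1.2778
Odds_B = 24/47 = 0.5106
OR = Odds_A / Odds_B = 1.2778 / 0.5106
Exactly, OR = (69 * 47) / (54 * 24) = 3243 / 1296
OR = 2.5023

2.5023


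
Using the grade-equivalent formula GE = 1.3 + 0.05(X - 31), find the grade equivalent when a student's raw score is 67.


raw - median = 67 - 31 = 36
slope * diff = 0.05 * 36 = 1.8
GE = 1.3 + 1.8
GE = 3.1

3.1


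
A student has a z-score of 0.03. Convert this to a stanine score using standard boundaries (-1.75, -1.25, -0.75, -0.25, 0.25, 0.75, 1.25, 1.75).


Stanine boundaries: [-1.75, -1.25, -0.75, -0.25, 0.25, 0.75, 1.25, 1.75]
z = 0.03
Check each boundary:
  z >= -1.75 -> could be stanine 2
  z >= -1.25 -> could be stanine 3
  z >= -0.75 -> could be stanine 4
  z >= -0.25 -> could be stanine 5
  z < 0.25
  z < 0.75
  z < 1.25
  z < 1.75
Highest qualifying boundary gives stanine = 5

5


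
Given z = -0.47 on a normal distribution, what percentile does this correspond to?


CDF(z) = 0.5 * (1 + erf(z/sqrt(2)))
erf(-0.3323) = -0.3616
CDF = 0.3192
Percentile rank = 0.3192 * 100 = 31.92

31.92


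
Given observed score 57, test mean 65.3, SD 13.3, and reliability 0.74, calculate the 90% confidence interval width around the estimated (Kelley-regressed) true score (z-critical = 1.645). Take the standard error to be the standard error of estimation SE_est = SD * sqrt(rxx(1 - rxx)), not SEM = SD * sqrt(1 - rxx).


True score estimate = 0.74*57 + 0.26*65.3 = 59.158
SE_est = SD * sqrt(rxx * (1 - rxx)) = 13.3 * sqrt(0.74 * 0.26) = 13.3 * sqrt(0.1924) = 5.833835
CI = T_est +/- z * SE_est, so width = 2 * z * SE_est = 2 * 1.645 * 5.833835
Width = 19.1933

19.1933


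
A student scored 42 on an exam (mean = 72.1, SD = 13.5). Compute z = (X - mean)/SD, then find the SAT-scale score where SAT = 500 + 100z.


z = (X - mean) / SD = (42 - 72.1) / 13.5
z = -30.1 / 13.5
z = -2.2296
SAT-scale = SAT = 500 + 100z
Carry z at full precision (z = -30.1 / 13.5) into the conversion:
SAT-scale = 500 + 100 * (-30.1 / 13.5) = 500 + -3010 / 13.5
SAT-scale = 500 + -222.963
SAT-scale = 277.037

277.037


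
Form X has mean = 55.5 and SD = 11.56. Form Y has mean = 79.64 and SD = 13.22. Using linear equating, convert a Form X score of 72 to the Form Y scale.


slope = SD_Y / SD_X = 13.22 / 11.56 ~ 1.1436
intercept = mean_Y - slope * mean_X = 79.64 - (13.22 / 11.56) * 55.5 ~ 16.1703
Y = slope * X + intercept. To avoid rounding drift from the rounded slope/intercept, evaluate the equivalent form Y = mean_Y + SD_Y * (X - mean_X) / SD_X at full precision:
Y = 79.64 + 13.22 * (72 - 55.5) / 11.56
Y = 79.64 + 13.22 * 16.5 / 11.56
Y = 79.64 + 218.13 / 11.56
Y = 79.64 + 18.8694
Y = 98.5094

98.5094


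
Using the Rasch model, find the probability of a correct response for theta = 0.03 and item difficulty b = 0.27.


theta - b = 0.03 - 0.27 = -0.24
exp(-(theta - b)) = exp(0.24) = 1.2712
P = 1 / (1 + 1.2712)
P = 0.4403

0.4403


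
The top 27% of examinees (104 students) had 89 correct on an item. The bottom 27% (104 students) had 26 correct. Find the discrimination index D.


p_upper = 89/104 = 0.8558
p_lower = 26/104 = 0.25
D = 0.8558 - 0.25 = 0.6058

0.6058


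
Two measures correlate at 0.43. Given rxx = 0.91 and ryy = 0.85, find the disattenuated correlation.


r_corrected = rxy / sqrt(rxx * ryy)
= 0.43 / sqrt(0.91 * 0.85)
= 0.43 / sqrt(0.7735)
= 0.43 / 0.879488
r_corrected = 0.4889

0.4889


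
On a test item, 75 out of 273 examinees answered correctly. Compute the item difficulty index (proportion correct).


Item difficulty p = number correct / total examinees
p = 75 / 273
p = 0.2747

0.2747


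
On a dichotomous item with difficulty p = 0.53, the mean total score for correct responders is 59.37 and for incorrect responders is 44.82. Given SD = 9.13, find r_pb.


q = 1 - p = 0.47
rpb = ((M1 - M0) / SD) * sqrt(p * q)
rpb = ((59.37 - 44.82) / 9.13) * sqrt(0.53 * 0.47)
rpb = 0.7954

0.7954


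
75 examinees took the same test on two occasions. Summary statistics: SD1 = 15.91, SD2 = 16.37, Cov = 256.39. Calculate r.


r = cov(X,Y) / (SD_X * SD_Y)
r = 256.39 / (15.91 * 16.37)
r = 256.39 / 260.4467
r = 0.9844

0.9844


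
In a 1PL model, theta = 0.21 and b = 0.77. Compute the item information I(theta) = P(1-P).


P = 1/(1+exp(-(0.21-0.77))) = 0.3635
I = P*(1-P) = 0.3635 * 0.6365
I = 0.2314

0.2314


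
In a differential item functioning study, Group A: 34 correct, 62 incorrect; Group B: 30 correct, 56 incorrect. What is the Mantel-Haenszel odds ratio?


Odds_A = 34/62 = 0.5484
Odds_B = 30/56 = 0.5357
OR = Odds_A / Odds_B = 0.5484 / 0.5357
Exactly, OR = (34 * 56) / (62 * 30) = 1904 / 1860
OR = 1.0237

1.0237


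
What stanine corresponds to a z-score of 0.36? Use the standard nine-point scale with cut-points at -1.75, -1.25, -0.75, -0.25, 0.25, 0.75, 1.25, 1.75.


Stanine boundaries: [-1.75, -1.25, -0.75, -0.25, 0.25, 0.75, 1.25, 1.75]
z = 0.36
Check each boundary:
  z >= -1.75 -> could be stanine 2
  z >= -1.25 -> could be stanine 3
  z >= -0.75 -> could be stanine 4
  z >= -0.25 -> could be stanine 5
  z >= 0.25 -> could be stanine 6
  z < 0.75
  z < 1.25
  z < 1.75
Highest qualifying boundary gives stanine = 6

6


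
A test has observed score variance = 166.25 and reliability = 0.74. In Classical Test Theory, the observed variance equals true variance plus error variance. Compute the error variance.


var_true = rxx * var_obs = 0.74 * 166.25 = 123.025
var_error = var_obs - var_true
var_error = 166.25 - 123.025
var_error = 43.225

43.225


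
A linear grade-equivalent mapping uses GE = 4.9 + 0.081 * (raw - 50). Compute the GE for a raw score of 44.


raw - median = 44 - 50 = -6
slope * diff = 0.081 * -6 = -0.486
GE = 4.9 + -0.486
GE = 4.414

4.414


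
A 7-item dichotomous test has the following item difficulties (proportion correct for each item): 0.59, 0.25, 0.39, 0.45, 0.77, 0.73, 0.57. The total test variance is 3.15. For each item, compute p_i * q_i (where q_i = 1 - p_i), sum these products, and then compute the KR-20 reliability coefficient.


For each item, compute p_i * q_i:
  Item 1: 0.59 * 0.41 = 0.2419
  Item 2: 0.25 * 0.75 = 0.1875
  Item 3: 0.39 * 0.61 = 0.2379
  Item 4: 0.45 * 0.55 = 0.2475
  Item 5: 0.77 * 0.23 = 0.1771
  Item 6: 0.73 * 0.27 = 0.1971
  Item 7: 0.57 * 0.43 = 0.2451
Sum(p_i * q_i) = 0.2419 + 0.1875 + 0.2379 + 0.2475 + 0.1771 + 0.1971 + 0.2451 = 1.5341
KR-20 = (k/(k-1)) * (1 - Sum(p_i*q_i) / Var_total)
= (7/6) * (1 - 1.5341/3.15)
= 1.1667 * 0.513
KR-20 = 0.5985

0.5985


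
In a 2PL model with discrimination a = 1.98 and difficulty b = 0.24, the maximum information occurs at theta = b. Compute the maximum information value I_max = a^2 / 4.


For 2PL, max info at theta = b = 0.24
I_max = a^2 / 4 = 1.98^2 / 4
= 3.9204 / 4
I_max = 0.9801

0.9801


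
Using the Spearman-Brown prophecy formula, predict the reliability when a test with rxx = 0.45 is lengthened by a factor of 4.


r_new = (n * rxx) / (1 + (n-1) * rxx)
r_new = (4 * 0.45) / (1 + 3 * 0.45)
r_new = 1.8 / 2.35
r_new = 0.766

0.766


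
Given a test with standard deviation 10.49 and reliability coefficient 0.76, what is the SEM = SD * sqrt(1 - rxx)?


SEM = SD * sqrt(1 - rxx)
SEM = 10.49 * sqrt(1 - 0.76)
SEM = 10.49 * sqrt(0.24) = 10.49 * 0.489898
SEM = 5.139

5.139


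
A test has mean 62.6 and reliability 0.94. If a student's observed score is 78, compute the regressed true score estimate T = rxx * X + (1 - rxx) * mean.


T_est = rxx * X + (1 - rxx) * mean
T_est = 0.94 * 78 + 0.06 * 62.6
T_est = 73.32 + 3.756
T_est = 77.076

77.076


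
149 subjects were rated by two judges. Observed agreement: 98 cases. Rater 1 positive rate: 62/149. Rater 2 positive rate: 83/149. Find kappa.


P_o = 98/149 = 0.657718
P_e = (62*83 + 87*66) / 22201 = 0.490428
kappa = (P_o - P_e) / (1 - P_e)
kappa = (0.657718 - 0.490428) / (1 - 0.490428)
kappa = 0.3283

0.3283


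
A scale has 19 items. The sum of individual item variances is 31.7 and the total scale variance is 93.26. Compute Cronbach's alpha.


alpha = (k/(k-1)) * (1 - sum(si^2)/s_total^2)
= (19/18) * (1 - 31.7/93.26)
alpha = 0.6968

0.6968


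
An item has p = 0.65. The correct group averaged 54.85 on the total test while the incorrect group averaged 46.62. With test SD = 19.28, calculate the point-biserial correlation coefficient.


q = 1 - p = 0.35
rpb = ((M1 - M0) / SD) * sqrt(p * q)
rpb = ((54.85 - 46.62) / 19.28) * sqrt(0.65 * 0.35)
rpb = 0.2036

0.2036


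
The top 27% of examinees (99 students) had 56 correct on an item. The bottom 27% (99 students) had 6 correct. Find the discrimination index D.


p_upper = 56/99 = 0.5657
p_lower = 6/99 = 0.0606
D = 0.5657 - 0.0606 = 0.5051

0.5051


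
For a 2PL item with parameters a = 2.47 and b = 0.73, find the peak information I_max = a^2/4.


For 2PL, max info at theta = b = 0.73
I_max = a^2 / 4 = 2.47^2 / 4
= 6.1009 / 4
I_max = 1.5252

1.5252


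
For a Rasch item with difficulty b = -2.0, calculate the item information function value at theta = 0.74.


P = 1/(1+exp(-(0.74--2.0))) = 0.9393
I = P*(1-P) = 0.9393 * 0.0607
I = 0.057

0.057


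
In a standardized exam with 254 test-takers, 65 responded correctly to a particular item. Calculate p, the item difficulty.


Item difficulty p = number correct / total examinees
p = 65 / 254
p = 0.2559

0.2559


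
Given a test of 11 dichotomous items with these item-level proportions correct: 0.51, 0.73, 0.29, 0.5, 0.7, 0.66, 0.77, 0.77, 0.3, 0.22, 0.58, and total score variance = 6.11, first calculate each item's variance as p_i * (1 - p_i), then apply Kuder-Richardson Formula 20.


For each item, compute p_i * q_i:
  Item 1: 0.51 * 0.49 = 0.2499
  Item 2: 0.73 * 0.27 = 0.1971
  Item 3: 0.29 * 0.71 = 0.2059
  Item 4: 0.5 * 0.5 = 0.25
  Item 5: 0.7 * 0.3 = 0.21
  Item 6: 0.66 * 0.34 = 0.2244
  Item 7: 0.77 * 0.23 = 0.1771
  Item 8: 0.77 * 0.23 = 0.1771
  Item 9: 0.3 * 0.7 = 0.21
  Item 10: 0.22 * 0.78 = 0.1716
  Item 11: 0.58 * 0.42 = 0.2436
Sum(p_i * q_i) = 0.2499 + 0.1971 + 0.2059 + 0.25 + 0.21 + 0.2244 + 0.1771 + 0.1771 + 0.21 + 0.1716 + 0.2436 = 2.3167
KR-20 = (k/(k-1)) * (1 - Sum(p_i*q_i) / Var_total)
= (11/10) * (1 - 2.3167/6.11)
= 1.1 * 0.6208
KR-20 = 0.6829

0.6829


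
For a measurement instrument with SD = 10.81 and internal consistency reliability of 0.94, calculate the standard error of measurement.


SEM = SD * sqrt(1 - rxx)
SEM = 10.81 * sqrt(1 - 0.94)
SEM = 10.81 * sqrt(0.06) = 10.81 * 0.244949
SEM = 2.6479

2.6479
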